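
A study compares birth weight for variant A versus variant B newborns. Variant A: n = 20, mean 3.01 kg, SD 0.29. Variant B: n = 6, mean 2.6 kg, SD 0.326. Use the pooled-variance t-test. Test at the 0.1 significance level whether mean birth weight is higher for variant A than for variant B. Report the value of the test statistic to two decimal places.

2.96

Let group 1 = variant A, group 2 = variant B. H0: μ_1 = μ_2; H1: μ_1 > μ_2 (two-sample pooled-variance t-test, right-tailed).
s_p² = [(20−1)·0.29² + (6−1)·0.326²]/(20+6−2) = 0.08872
t = (3.01 − 2.6)/√[0.08872·(1/20 + 1/6)] = 2.96
df = n₁ + n₂ − 2 = 24
p-value = P(T ≥ 2.96) ≈ 0.0034
Since p ≈ 0.0034 < α = 0.1, reject H0; the evidence is statistically significant.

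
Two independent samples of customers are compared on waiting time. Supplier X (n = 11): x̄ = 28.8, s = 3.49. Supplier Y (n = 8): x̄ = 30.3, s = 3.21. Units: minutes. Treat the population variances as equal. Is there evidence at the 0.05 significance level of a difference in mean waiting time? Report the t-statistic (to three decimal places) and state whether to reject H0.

Let group 1 = supplier X, group 2 = supplier Y. H0: μ_1 = μ_2; H1: μ_1 ≠ μ_2 (two-sample pooled-variance t-test, two-sided).
s_p² = [(11−1)·3.49² + (8−1)·3.21²]/(11+8−2) = 11.4076
t = (28.8 − 30.3)/√[11.4076·(1/11 + 1/8)] = -0.956
df = n₁ + n₂ − 2 = 17
Two-sided p-value ≈ 0.353
Since p ≈ 0.353 > α = 0.05, fail to reject H0; the data do not provide sufficient evidence against H0.

t = -0.956; fail to reject H0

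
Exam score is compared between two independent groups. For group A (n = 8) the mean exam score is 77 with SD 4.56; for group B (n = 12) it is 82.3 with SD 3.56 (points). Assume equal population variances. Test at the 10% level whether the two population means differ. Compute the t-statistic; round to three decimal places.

Let group 1 = group A, group 2 = group B. H0: μ_1 = μ_2; H1: μ_1 ≠ μ_2 (two-sample pooled-variance t-test, two-sided).
s_p² = [(8−1)·4.56² + (12−1)·3.56²]/(8+12−2) = 15.8314
t = (77 − 82.3)/√[15.8314·(1/8 + 1/12)] = -2.918
df = n₁ + n₂ − 2 = 18
Two-sided p-value ≈ 0.0092
Since p ≈ 0.0092 < α = 0.1, reject H0; the evidence is statistically significant.

-2.918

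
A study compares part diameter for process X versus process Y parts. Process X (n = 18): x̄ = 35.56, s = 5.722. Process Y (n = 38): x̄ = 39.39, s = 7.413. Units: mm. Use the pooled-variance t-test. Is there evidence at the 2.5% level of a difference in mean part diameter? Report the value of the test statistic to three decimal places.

Let group 1 = process X, group 2 = process Y. H0: μ_1 = μ_2; H1: μ_1 ≠ μ_2 (two-sample pooled-variance t-test, two-sided).
s_p² = [(18−1)·5.722² + (38−1)·7.413²]/(18+38−2) = 47.9601
t = (35.56 − 39.39)/√[47.9601·(1/18 + 1/38)] = -1.933
df = n₁ + n₂ − 2 = 54
Two-sided p-value ≈ 0.0585
Since p ≈ 0.0585 > α = 0.025, fail to reject H0; the data do not provide sufficient evidence against H0.

-1.933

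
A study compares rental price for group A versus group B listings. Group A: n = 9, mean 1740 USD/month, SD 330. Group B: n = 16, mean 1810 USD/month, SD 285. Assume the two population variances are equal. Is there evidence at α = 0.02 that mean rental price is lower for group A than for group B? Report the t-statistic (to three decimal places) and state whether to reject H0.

t = -0.557; fail to reject H0

Let group 1 = group A, group 2 = group B. H0: μ_1 = μ_2; H1: μ_1 < μ_2 (two-sample pooled-variance t-test, left-tailed).
s_p² = [(9−1)·330² + (16−1)·285²]/(9+16−2) = 90851.1
t = (1740 − 1810)/√[90851.1·(1/9 + 1/16)] = -0.557
df = n₁ + n₂ − 2 = 23
p-value = P(T ≤ -0.557) ≈ 0.2913
Since p ≈ 0.2913 > α = 0.02, fail to reject H0; the data do not provide sufficient evidence against H0.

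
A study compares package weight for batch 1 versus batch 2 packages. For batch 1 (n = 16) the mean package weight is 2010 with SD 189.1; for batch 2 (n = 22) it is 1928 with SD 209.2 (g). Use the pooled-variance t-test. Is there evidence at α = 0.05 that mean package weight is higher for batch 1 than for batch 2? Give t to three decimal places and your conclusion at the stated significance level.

Let group 1 = batch 1, group 2 = batch 2. H0: μ_1 = μ_2; H1: μ_1 > μ_2 (two-sample pooled-variance t-test, right-tailed).
s_p² = [(16−1)·189.1² + (22−1)·209.2²]/(16+22−2) = 40428.9
t = (2010 − 1928)/√[40428.9·(1/16 + 1/22)] = 1.241
df = n₁ + n₂ − 2 = 36
p-value = P(T ≥ 1.241) ≈ 0.111
Since p ≈ 0.111 > α = 0.05, fail to reject H0; the data do not provide sufficient evidence against H0.

t = 1.241; fail to reject H0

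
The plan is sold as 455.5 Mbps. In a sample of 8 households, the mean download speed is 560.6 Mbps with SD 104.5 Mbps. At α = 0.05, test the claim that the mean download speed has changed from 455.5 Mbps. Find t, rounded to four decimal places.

H0: μ = 455.5; H1: μ ≠ 455.5 (one-sample t-test, two-sided).
t = (x̄ − μ₀)/(s/√n) = (560.6 − 455.5)/(104.5/√8) = 2.8447
df = n − 1 = 7
Two-sided p-value ≈ 0.0249
Since p ≈ 0.0249 < α = 0.05, reject H0; the data support H1.

2.8447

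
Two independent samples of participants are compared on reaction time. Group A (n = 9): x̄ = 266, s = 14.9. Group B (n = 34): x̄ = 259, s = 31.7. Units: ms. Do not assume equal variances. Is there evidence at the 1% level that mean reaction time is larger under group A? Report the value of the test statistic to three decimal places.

0.951

Let group 1 = group A, group 2 = group B. H0: μ_1 = μ_2; H1: μ_1 > μ_2 (Welch's two-sample t-test, right-tailed).
t = (x̄_1 − x̄_2)/√(s_1²/n_1 + s_2²/n_2) = (266 − 259)/√(14.9²/9 + 31.7²/34) = 0.951
Welch–Satterthwaite df ≈ 28.68
p-value = P(T ≥ 0.951) ≈ 0.175
Since p ≈ 0.175 > α = 0.01, fail to reject H0; the evidence is not statistically significant.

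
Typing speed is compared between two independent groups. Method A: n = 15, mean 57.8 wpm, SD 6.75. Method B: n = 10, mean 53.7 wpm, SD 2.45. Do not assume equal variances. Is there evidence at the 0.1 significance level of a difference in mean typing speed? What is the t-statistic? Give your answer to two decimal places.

2.15

Let group 1 = method A, group 2 = method B. H0: μ_1 = μ_2; H1: μ_1 ≠ μ_2 (Welch's two-sample t-test, two-sided).
t = (x̄_1 − x̄_2)/√(s_1²/n_1 + s_2²/n_2) = (57.8 − 53.7)/√(6.75²/15 + 2.45²/10) = 2.15
Welch–Satterthwaite df ≈ 18.93
Two-sided p-value ≈ 0.0447
Since p ≈ 0.0447 < α = 0.1, reject H0; the data support H1.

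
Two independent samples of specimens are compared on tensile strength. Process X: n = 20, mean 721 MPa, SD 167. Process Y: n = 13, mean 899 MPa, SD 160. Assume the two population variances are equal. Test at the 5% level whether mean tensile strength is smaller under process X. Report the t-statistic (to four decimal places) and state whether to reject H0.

t = -3.0405; reject H0

Let group 1 = process X, group 2 = process Y. H0: μ_1 = μ_2; H1: μ_1 < μ_2 (two-sample pooled-variance t-test, left-tailed).
s_p² = [(20−1)·167² + (13−1)·160²]/(20+13−2) = 27002.9
t = (721 − 899)/√[27002.9·(1/20 + 1/13)] = -3.0405
df = n₁ + n₂ − 2 = 31
p-value = P(T ≤ -3.0405) ≈ 0.002
Since p ≈ 0.002 < α = 0.05, reject H0; the evidence is statistically significant.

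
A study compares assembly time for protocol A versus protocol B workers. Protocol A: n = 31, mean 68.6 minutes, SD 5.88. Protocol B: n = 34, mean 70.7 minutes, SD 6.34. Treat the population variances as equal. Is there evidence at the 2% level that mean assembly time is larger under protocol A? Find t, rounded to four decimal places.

Let group 1 = protocol A, group 2 = protocol B. H0: μ_1 = μ_2; H1: μ_1 > μ_2 (two-sample pooled-variance t-test, right-tailed).
s_p² = [(31−1)·5.88² + (34−1)·6.34²]/(31+34−2) = 37.5188
t = (68.6 − 70.7)/√[37.5188·(1/31 + 1/34)] = -1.3806
df = n₁ + n₂ − 2 = 63
p-value = P(T ≥ -1.3806) ≈ 0.9139
Since p ≈ 0.9139 > α = 0.02, fail to reject H0; the data do not provide sufficient evidence against H0.

-1.3806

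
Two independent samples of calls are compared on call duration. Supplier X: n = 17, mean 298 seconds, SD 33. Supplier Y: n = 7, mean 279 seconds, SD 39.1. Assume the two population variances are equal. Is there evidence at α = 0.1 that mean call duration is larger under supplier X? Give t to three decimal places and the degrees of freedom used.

Let group 1 = supplier X, group 2 = supplier Y. H0: μ_1 = μ_2; H1: μ_1 > μ_2 (two-sample pooled-variance t-test, right-tailed).
s_p² = [(17−1)·33² + (7−1)·39.1²]/(17+7−2) = 1208.95
t = (298 − 279)/√[1208.95·(1/17 + 1/7)] = 1.217
df = n₁ + n₂ − 2 = 22
p-value = P(T ≥ 1.217) ≈ 0.1183
Since p ≈ 0.1183 > α = 0.1, fail to reject H0; the data do not provide sufficient evidence against H0.

t = 1.217, df = 22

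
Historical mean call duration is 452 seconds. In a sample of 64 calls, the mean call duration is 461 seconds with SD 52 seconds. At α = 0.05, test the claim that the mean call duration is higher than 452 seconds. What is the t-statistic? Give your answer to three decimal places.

1.385

H0: μ = 452; H1: μ > 452 (one-sample t-test, right-tailed).
t = (x̄ − μ₀)/(s/√n) = (461 − 452)/(52/√64) = 1.385
df = n − 1 = 63
p-value = P(T ≥ 1.385) ≈ 0.0855
Since p ≈ 0.0855 > α = 0.05, fail to reject H0; the evidence is not statistically significant.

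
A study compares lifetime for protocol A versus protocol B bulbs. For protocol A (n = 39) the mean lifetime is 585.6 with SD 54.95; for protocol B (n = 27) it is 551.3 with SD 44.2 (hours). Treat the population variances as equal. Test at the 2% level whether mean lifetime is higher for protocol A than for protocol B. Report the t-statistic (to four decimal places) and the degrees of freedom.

Let group 1 = protocol A, group 2 = protocol B. H0: μ_1 = μ_2; H1: μ_1 > μ_2 (two-sample pooled-variance t-test, right-tailed).
s_p² = [(39−1)·54.95² + (27−1)·44.2²]/(39+27−2) = 2586.5
t = (585.6 − 551.3)/√[2586.5·(1/39 + 1/27)] = 2.6939
df = n₁ + n₂ − 2 = 64
p-value = P(T ≥ 2.6939) ≈ 0.005
Since p ≈ 0.005 < α = 0.02, reject H0; the evidence is statistically significant.

t = 2.6939, df = 64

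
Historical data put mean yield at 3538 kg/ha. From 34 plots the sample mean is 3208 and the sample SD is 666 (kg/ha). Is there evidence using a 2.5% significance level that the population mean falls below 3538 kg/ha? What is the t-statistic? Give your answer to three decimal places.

-2.889

H0: μ = 3538; H1: μ < 3538 (one-sample t-test, left-tailed).
t = (x̄ − μ₀)/(s/√n) = (3208 − 3538)/(666/√34) = -2.889
df = n − 1 = 33
p-value = P(T ≤ -2.889) ≈ 0.0034
Since p ≈ 0.0034 < α = 0.025, reject H0; the data support H1.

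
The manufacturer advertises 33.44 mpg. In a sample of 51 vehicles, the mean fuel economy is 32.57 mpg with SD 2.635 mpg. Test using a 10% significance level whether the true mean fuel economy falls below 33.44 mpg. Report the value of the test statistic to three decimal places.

-2.358

H0: μ = 33.44; H1: μ < 33.44 (one-sample t-test, left-tailed).
t = (x̄ − μ₀)/(s/√n) = (32.57 − 33.44)/(2.635/√51) = -2.358
df = n − 1 = 50
p-value = P(T ≤ -2.358) ≈ 0.0112
Since p ≈ 0.0112 < α = 0.1, reject H0; the data support H1.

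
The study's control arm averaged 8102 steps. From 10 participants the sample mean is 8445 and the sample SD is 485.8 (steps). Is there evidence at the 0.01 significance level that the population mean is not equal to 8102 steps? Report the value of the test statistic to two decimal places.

2.23

H0: μ = 8102; H1: μ ≠ 8102 (one-sample t-test, two-sided).
t = (x̄ − μ₀)/(s/√n) = (8445 − 8102)/(485.8/√10) = 2.23
df = n − 1 = 9
Two-sided p-value ≈ 0.052
Since p ≈ 0.052 > α = 0.01, fail to reject H0; the evidence is not statistically significant.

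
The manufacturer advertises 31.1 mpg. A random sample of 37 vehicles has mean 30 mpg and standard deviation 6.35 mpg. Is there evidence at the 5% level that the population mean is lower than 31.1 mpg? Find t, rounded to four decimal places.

-1.0537

H0: μ = 31.1; H1: μ < 31.1 (one-sample t-test, left-tailed).
t = (x̄ − μ₀)/(s/√n) = (30 − 31.1)/(6.35/√37) = -1.0537
df = n − 1 = 36
p-value = P(T ≤ -1.0537) ≈ 0.150
Since p ≈ 0.150 > α = 0.05, fail to reject H0; the data do not provide sufficient evidence against H0.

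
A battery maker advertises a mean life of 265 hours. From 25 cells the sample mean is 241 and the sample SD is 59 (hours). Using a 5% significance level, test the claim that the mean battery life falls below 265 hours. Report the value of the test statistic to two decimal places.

-2.03

H0: μ = 265; H1: μ < 265 (one-sample t-test, left-tailed).
t = (x̄ − μ₀)/(s/√n) = (241 − 265)/(59/√25) = -2.03
df = n − 1 = 24
p-value = P(T ≤ -2.03) ≈ 0.0266
Since p ≈ 0.0266 < α = 0.05, reject H0; the data support H1.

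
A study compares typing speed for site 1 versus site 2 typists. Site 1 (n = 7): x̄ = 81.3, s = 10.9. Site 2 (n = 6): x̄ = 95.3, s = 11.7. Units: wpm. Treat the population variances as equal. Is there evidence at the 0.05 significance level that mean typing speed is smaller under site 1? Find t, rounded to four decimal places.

Let group 1 = site 1, group 2 = site 2. H0: μ_1 = μ_2; H1: μ_1 < μ_2 (two-sample pooled-variance t-test, left-tailed).
s_p² = [(7−1)·10.9² + (6−1)·11.7²]/(7+6−2) = 127.028
t = (81.3 − 95.3)/√[127.028·(1/7 + 1/6)] = -2.2327
df = n₁ + n₂ − 2 = 11
p-value = P(T ≤ -2.2327) ≈ 0.0237
Since p ≈ 0.0237 < α = 0.05, reject H0; the evidence is statistically significant.

-2.2327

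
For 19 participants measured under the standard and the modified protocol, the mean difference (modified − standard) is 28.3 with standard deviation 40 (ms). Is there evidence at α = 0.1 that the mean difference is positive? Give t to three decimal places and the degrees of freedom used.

t = 3.084, df = 18

H0: μ_d = 0; H1: μ_d > 0 (paired t-test on the differences, right-tailed).
t = d̄/(s_d/√n) = 28.3/(40/√19) = 3.084
df = n − 1 = 18
p-value = P(T ≥ 3.084) ≈ 0.0032
Since p ≈ 0.0032 < α = 0.1, reject H0; the data support H1.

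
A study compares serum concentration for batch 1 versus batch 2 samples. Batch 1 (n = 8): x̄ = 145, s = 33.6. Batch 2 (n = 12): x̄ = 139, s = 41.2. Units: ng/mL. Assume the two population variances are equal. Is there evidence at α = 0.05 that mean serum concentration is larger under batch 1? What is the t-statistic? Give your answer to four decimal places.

0.3421

Let group 1 = batch 1, group 2 = batch 2. H0: μ_1 = μ_2; H1: μ_1 > μ_2 (two-sample pooled-variance t-test, right-tailed).
s_p² = [(8−1)·33.6² + (12−1)·41.2²]/(8+12−2) = 1476.36
t = (145 − 139)/√[1476.36·(1/8 + 1/12)] = 0.3421
df = n₁ + n₂ − 2 = 18
p-value = P(T ≥ 0.3421) ≈ 0.368
Since p ≈ 0.368 > α = 0.05, fail to reject H0; the evidence is not statistically significant.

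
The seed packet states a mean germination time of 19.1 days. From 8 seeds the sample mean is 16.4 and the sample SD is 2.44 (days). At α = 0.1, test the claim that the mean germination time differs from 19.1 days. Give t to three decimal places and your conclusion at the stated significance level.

H0: μ = 19.1; H1: μ ≠ 19.1 (one-sample t-test, two-sided).
t = (x̄ − μ₀)/(s/√n) = (16.4 − 19.1)/(2.44/√8) = -3.130
df = n − 1 = 7
Two-sided p-value ≈ 0.0166
Since p ≈ 0.0166 < α = 0.1, reject H0; the evidence is statistically significant.

t = -3.130; reject H0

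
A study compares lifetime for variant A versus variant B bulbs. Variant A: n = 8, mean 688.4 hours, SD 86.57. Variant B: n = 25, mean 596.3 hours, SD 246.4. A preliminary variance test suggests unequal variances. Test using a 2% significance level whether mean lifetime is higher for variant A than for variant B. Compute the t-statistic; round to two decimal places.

1.59

Let group 1 = variant A, group 2 = variant B. H0: μ_1 = μ_2; H1: μ_1 > μ_2 (Welch's two-sample t-test, right-tailed).
t = (x̄_1 − x̄_2)/√(s_1²/n_1 + s_2²/n_2) = (688.4 − 596.3)/√(86.57²/8 + 246.4²/25) = 1.59
Welch–Satterthwaite df ≈ 30.52
p-value = P(T ≥ 1.59) ≈ 0.0613
Since p ≈ 0.0613 > α = 0.02, fail to reject H0; the data do not provide sufficient evidence against H0.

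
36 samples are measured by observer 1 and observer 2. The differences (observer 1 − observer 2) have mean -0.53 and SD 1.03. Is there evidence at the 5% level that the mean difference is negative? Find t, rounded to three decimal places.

-3.087

H0: μ_d = 0; H1: μ_d < 0 (paired t-test on the differences, left-tailed).
t = d̄/(s_d/√n) = -0.53/(1.03/√36) = -3.087
df = n − 1 = 35
p-value = P(T ≤ -3.087) ≈ 0.002
Since p ≈ 0.002 < α = 0.05, reject H0; the evidence is statistically significant.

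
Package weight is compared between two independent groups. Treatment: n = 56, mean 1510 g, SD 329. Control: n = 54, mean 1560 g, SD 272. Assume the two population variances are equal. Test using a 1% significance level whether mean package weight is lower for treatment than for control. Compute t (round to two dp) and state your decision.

t = -0.87; fail to reject H0

Let group 1 = treatment, group 2 = control. H0: μ_1 = μ_2; H1: μ_1 < μ_2 (two-sample pooled-variance t-test, left-tailed).
s_p² = [(56−1)·329² + (54−1)·272²]/(56+54−2) = 91429.7
t = (1510 − 1560)/√[91429.7·(1/56 + 1/54)] = -0.87
df = n₁ + n₂ − 2 = 108
p-value = P(T ≤ -0.87) ≈ 0.1939
Since p ≈ 0.1939 > α = 0.01, fail to reject H0; the evidence is not statistically significant.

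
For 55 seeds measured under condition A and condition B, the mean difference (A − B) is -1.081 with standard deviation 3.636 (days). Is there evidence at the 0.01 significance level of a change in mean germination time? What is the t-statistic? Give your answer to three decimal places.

H0: μ_d = 0; H1: μ_d ≠ 0 (paired t-test on the differences, two-sided).
t = d̄/(s_d/√n) = -1.081/(3.636/√55) = -2.205
df = n − 1 = 54
Two-sided p-value ≈ 0.032
Since p ≈ 0.032 > α = 0.01, fail to reject H0; the evidence is not statistically significant.

-2.205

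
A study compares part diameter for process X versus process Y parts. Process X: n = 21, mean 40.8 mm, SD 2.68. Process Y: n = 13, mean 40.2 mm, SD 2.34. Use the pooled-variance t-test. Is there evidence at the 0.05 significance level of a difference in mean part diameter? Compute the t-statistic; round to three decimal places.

Let group 1 = process X, group 2 = process Y. H0: μ_1 = μ_2; H1: μ_1 ≠ μ_2 (two-sample pooled-variance t-test, two-sided).
s_p² = [(21−1)·2.68² + (13−1)·2.34²]/(21+13−2) = 6.54235
t = (40.8 − 40.2)/√[6.54235·(1/21 + 1/13)] = 0.665
df = n₁ + n₂ − 2 = 32
Two-sided p-value ≈ 0.5110
Since p ≈ 0.5110 > α = 0.05, fail to reject H0; the data do not provide sufficient evidence against H0.

0.665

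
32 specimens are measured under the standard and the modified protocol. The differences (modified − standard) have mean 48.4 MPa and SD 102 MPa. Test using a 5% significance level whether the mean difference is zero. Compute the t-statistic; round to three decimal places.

H0: μ_d = 0; H1: μ_d ≠ 0 (paired t-test on the differences, two-sided).
t = d̄/(s_d/√n) = 48.4/(102/√32) = 2.684
df = n − 1 = 31
Two-sided p-value ≈ 0.0116
Since p ≈ 0.0116 < α = 0.05, reject H0; the data support H1.

2.684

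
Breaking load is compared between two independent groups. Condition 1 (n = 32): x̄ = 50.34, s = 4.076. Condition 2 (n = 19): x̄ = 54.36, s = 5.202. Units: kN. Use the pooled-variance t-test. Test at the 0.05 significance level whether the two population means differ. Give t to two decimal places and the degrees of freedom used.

t = -3.07, df = 49

Let group 1 = condition 1, group 2 = condition 2. H0: μ_1 = μ_2; H1: μ_1 ≠ μ_2 (two-sample pooled-variance t-test, two-sided).
s_p² = [(32−1)·4.076² + (19−1)·5.202²]/(32+19−2) = 20.4515
t = (50.34 − 54.36)/√[20.4515·(1/32 + 1/19)] = -3.07
df = n₁ + n₂ − 2 = 49
Two-sided p-value ≈ 0.0035
Since p ≈ 0.0035 < α = 0.05, reject H0; the evidence is statistically significant.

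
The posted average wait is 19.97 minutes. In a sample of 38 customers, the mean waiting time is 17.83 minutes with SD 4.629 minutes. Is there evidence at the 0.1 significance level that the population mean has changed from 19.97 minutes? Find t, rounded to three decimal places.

H0: μ = 19.97; H1: μ ≠ 19.97 (one-sample t-test, two-sided).
t = (x̄ − μ₀)/(s/√n) = (17.83 − 19.97)/(4.629/√38) = -2.850
df = n − 1 = 37
Two-sided p-value ≈ 0.0071
Since p ≈ 0.0071 < α = 0.1, reject H0; the data support H1.

-2.850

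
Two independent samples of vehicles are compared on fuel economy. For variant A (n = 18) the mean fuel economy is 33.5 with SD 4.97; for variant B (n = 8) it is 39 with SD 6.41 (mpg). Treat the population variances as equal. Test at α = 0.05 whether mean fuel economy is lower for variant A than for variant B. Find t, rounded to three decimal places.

-2.384

Let group 1 = variant A, group 2 = variant B. H0: μ_1 = μ_2; H1: μ_1 < μ_2 (two-sample pooled-variance t-test, left-tailed).
s_p² = [(18−1)·4.97² + (8−1)·6.41²]/(18+8−2) = 29.4805
t = (33.5 − 39)/√[29.4805·(1/18 + 1/8)] = -2.384
df = n₁ + n₂ − 2 = 24
p-value = P(T ≤ -2.384) ≈ 0.0127
Since p ≈ 0.0127 < α = 0.05, reject H0; the evidence is statistically significant.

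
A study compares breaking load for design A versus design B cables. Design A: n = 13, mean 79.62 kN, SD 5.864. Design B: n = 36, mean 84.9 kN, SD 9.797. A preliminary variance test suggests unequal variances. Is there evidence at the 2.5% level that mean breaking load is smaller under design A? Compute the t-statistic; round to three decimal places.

-2.291

Let group 1 = design A, group 2 = design B. H0: μ_1 = μ_2; H1: μ_1 < μ_2 (Welch's two-sample t-test, left-tailed).
t = (x̄_1 − x̄_2)/√(s_1²/n_1 + s_2²/n_2) = (79.62 − 84.9)/√(5.864²/13 + 9.797²/36) = -2.291
Welch–Satterthwaite df ≈ 35.88
p-value = P(T ≤ -2.291) ≈ 0.014
Since p ≈ 0.014 < α = 0.025, reject H0; the data support H1.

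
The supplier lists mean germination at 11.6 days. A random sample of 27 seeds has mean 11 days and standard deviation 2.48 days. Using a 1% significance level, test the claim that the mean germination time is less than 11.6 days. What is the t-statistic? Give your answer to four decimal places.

H0: μ = 11.6; H1: μ < 11.6 (one-sample t-test, left-tailed).
t = (x̄ − μ₀)/(s/√n) = (11 − 11.6)/(2.48/√27) = -1.2571
df = n − 1 = 26
p-value = P(T ≤ -1.2571) ≈ 0.1099
Since p ≈ 0.1099 > α = 0.01, fail to reject H0; the evidence is not statistically significant.

-1.2571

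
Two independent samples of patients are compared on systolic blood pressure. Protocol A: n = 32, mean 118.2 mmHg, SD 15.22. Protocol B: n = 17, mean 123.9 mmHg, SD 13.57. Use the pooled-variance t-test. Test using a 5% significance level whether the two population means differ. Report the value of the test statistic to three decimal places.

Let group 1 = protocol A, group 2 = protocol B. H0: μ_1 = μ_2; H1: μ_1 ≠ μ_2 (two-sample pooled-variance t-test, two-sided).
s_p² = [(32−1)·15.22² + (17−1)·13.57²]/(32+17−2) = 215.477
t = (118.2 − 123.9)/√[215.477·(1/32 + 1/17)] = -1.294
df = n₁ + n₂ − 2 = 47
Two-sided p-value ≈ 0.202
Since p ≈ 0.202 > α = 0.05, fail to reject H0; the evidence is not statistically significant.

-1.294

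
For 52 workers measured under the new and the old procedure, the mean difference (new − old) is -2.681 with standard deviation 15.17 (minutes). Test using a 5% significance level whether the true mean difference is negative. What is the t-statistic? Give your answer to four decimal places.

-1.2744

H0: μ_d = 0; H1: μ_d < 0 (paired t-test on the differences, left-tailed).
t = d̄/(s_d/√n) = -2.681/(15.17/√52) = -1.2744
df = n − 1 = 51
p-value = P(T ≤ -1.2744) ≈ 0.1041
Since p ≈ 0.1041 > α = 0.05, fail to reject H0; the data do not provide sufficient evidence against H0.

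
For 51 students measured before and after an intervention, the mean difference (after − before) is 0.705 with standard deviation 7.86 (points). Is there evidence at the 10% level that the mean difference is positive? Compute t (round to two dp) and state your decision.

H0: μ_d = 0; H1: μ_d > 0 (paired t-test on the differences, right-tailed).
t = d̄/(s_d/√n) = 0.705/(7.86/√51) = 0.64
df = n − 1 = 50
p-value = P(T ≥ 0.64) ≈ 0.2624
Since p ≈ 0.2624 > α = 0.1, fail to reject H0; the evidence is not statistically significant.

t = 0.64; fail to reject H0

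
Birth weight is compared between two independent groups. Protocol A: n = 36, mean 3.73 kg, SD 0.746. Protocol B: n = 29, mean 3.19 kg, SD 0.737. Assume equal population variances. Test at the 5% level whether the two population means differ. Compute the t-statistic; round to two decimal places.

Let group 1 = protocol A, group 2 = protocol B. H0: μ_1 = μ_2; H1: μ_1 ≠ μ_2 (two-sample pooled-variance t-test, two-sided).
s_p² = [(36−1)·0.746² + (29−1)·0.737²]/(36+29−2) = 0.550584
t = (3.73 − 3.19)/√[0.550584·(1/36 + 1/29)] = 2.92
df = n₁ + n₂ − 2 = 63
Two-sided p-value ≈ 0.005
Since p ≈ 0.005 < α = 0.05, reject H0; the evidence is statistically significant.

2.92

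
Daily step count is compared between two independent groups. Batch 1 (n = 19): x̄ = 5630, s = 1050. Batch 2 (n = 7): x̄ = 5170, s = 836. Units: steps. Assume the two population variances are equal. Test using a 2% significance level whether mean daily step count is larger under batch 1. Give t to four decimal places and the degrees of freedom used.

t = 1.0396, df = 24

Let group 1 = batch 1, group 2 = batch 2. H0: μ_1 = μ_2; H1: μ_1 > μ_2 (two-sample pooled-variance t-test, right-tailed).
s_p² = [(19−1)·1050² + (7−1)·836²]/(19+7−2) = 1001600
t = (5630 − 5170)/√[1001600·(1/19 + 1/7)] = 1.0396
df = n₁ + n₂ − 2 = 24
p-value = P(T ≥ 1.0396) ≈ 0.1545
Since p ≈ 0.1545 > α = 0.02, fail to reject H0; the evidence is not statistically significant.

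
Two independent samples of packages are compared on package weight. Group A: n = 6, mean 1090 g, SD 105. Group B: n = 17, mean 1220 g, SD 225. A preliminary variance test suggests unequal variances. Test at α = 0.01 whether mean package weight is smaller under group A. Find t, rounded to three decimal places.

Let group 1 = group A, group 2 = group B. H0: μ_1 = μ_2; H1: μ_1 < μ_2 (Welch's two-sample t-test, left-tailed).
t = (x̄_1 − x̄_2)/√(s_1²/n_1 + s_2²/n_2) = (1090 − 1220)/√(105²/6 + 225²/17) = -1.873
Welch–Satterthwaite df ≈ 18.86
p-value = P(T ≤ -1.873) ≈ 0.0383
Since p ≈ 0.0383 > α = 0.01, fail to reject H0; the evidence is not statistically significant.

-1.873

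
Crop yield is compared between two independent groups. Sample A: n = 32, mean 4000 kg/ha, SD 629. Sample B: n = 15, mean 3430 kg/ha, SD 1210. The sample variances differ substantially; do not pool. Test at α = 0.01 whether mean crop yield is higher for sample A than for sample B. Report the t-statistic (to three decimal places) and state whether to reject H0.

t = 1.719; fail to reject H0

Let group 1 = sample A, group 2 = sample B. H0: μ_1 = μ_2; H1: μ_1 > μ_2 (Welch's two-sample t-test, right-tailed).
t = (x̄_1 − x̄_2)/√(s_1²/n_1 + s_2²/n_2) = (4000 − 3430)/√(629²/32 + 1210²/15) = 1.719
Welch–Satterthwaite df ≈ 17.64
p-value = P(T ≥ 1.719) ≈ 0.0516
Since p ≈ 0.0516 > α = 0.01, fail to reject H0; the evidence is not statistically significant.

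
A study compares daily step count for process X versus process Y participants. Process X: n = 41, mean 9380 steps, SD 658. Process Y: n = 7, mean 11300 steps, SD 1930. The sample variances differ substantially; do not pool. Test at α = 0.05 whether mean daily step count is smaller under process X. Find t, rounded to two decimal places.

-2.61

Let group 1 = process X, group 2 = process Y. H0: μ_1 = μ_2; H1: μ_1 < μ_2 (Welch's two-sample t-test, left-tailed).
t = (x̄_1 − x̄_2)/√(s_1²/n_1 + s_2²/n_2) = (9380 − 11300)/√(658²/41 + 1930²/7) = -2.61
Welch–Satterthwaite df ≈ 6.24
p-value = P(T ≤ -2.61) ≈ 0.0194
Since p ≈ 0.0194 < α = 0.05, reject H0; the evidence is statistically significant.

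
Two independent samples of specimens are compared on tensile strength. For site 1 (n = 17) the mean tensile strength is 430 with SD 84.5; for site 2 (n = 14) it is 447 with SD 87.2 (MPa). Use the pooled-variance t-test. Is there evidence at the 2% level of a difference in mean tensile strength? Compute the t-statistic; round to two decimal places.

Let group 1 = site 1, group 2 = site 2. H0: μ_1 = μ_2; H1: μ_1 ≠ μ_2 (two-sample pooled-variance t-test, two-sided).
s_p² = [(17−1)·84.5² + (14−1)·87.2²]/(17+14−2) = 7348.07
t = (430 − 447)/√[7348.07·(1/17 + 1/14)] = -0.55
df = n₁ + n₂ − 2 = 29
Two-sided p-value ≈ 0.5869
Since p ≈ 0.5869 > α = 0.02, fail to reject H0; the evidence is not statistically significant.

-0.55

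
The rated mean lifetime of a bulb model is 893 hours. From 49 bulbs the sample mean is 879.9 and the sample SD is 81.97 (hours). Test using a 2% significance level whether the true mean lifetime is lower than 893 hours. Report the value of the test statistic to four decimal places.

H0: μ = 893; H1: μ < 893 (one-sample t-test, left-tailed).
t = (x̄ − μ₀)/(s/√n) = (879.9 − 893)/(81.97/√49) = -1.1187
df = n − 1 = 48
p-value = P(T ≤ -1.1187) ≈ 0.134
Since p ≈ 0.134 > α = 0.02, fail to reject H0; the evidence is not statistically significant.

-1.1187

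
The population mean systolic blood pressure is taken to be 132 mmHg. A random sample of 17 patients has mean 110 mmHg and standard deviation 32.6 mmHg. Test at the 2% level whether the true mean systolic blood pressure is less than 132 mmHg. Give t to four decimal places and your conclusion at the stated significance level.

t = -2.7825; reject H0

H0: μ = 132; H1: μ < 132 (one-sample t-test, left-tailed).
t = (x̄ − μ₀)/(s/√n) = (110 − 132)/(32.6/√17) = -2.7825
df = n − 1 = 16
p-value = P(T ≤ -2.7825) ≈ 0.0067
Since p ≈ 0.0067 < α = 0.02, reject H0; the data support H1.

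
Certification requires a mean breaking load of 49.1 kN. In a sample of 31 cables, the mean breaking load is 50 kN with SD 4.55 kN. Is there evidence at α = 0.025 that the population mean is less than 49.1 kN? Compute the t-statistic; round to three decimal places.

1.101

H0: μ = 49.1; H1: μ < 49.1 (one-sample t-test, left-tailed).
t = (x̄ − μ₀)/(s/√n) = (50 − 49.1)/(4.55/√31) = 1.101
df = n − 1 = 30
p-value = P(T ≤ 1.101) ≈ 0.8602
Since p ≈ 0.8602 > α = 0.025, fail to reject H0; the data do not provide sufficient evidence against H0.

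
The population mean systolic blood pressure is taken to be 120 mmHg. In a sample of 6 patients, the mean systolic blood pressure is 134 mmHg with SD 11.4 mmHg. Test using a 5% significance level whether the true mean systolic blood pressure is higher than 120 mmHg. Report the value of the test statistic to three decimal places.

H0: μ = 120; H1: μ > 120 (one-sample t-test, right-tailed).
t = (x̄ − μ₀)/(s/√n) = (134 − 120)/(11.4/√6) = 3.008
df = n − 1 = 5
p-value = P(T ≥ 3.008) ≈ 0.0149
Since p ≈ 0.0149 < α = 0.05, reject H0; the evidence is statistically significant.

3.008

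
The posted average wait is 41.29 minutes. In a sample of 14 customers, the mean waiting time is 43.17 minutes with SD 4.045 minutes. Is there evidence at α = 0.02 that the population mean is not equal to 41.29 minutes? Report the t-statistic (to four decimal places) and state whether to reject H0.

H0: μ = 41.29; H1: μ ≠ 41.29 (one-sample t-test, two-sided).
t = (x̄ − μ₀)/(s/√n) = (43.17 − 41.29)/(4.045/√14) = 1.7390
df = n − 1 = 13
Two-sided p-value ≈ 0.1056
Since p ≈ 0.1056 > α = 0.02, fail to reject H0; the evidence is not statistically significant.

t = 1.7390; fail to reject H0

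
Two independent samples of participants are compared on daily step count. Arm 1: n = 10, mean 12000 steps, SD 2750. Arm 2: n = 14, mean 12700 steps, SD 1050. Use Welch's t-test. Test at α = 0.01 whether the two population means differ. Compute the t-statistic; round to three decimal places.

-0.766

Let group 1 = arm 1, group 2 = arm 2. H0: μ_1 = μ_2; H1: μ_1 ≠ μ_2 (Welch's two-sample t-test, two-sided).
t = (x̄_1 − x̄_2)/√(s_1²/n_1 + s_2²/n_2) = (12000 − 12700)/√(2750²/10 + 1050²/14) = -0.766
Welch–Satterthwaite df ≈ 10.89
Two-sided p-value ≈ 0.460
Since p ≈ 0.460 > α = 0.01, fail to reject H0; the data do not provide sufficient evidence against H0.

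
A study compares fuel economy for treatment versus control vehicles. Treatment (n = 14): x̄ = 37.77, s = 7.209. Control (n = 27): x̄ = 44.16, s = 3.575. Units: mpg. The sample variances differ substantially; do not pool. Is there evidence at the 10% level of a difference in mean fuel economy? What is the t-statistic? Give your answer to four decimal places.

-3.1234

Let group 1 = treatment, group 2 = control. H0: μ_1 = μ_2; H1: μ_1 ≠ μ_2 (Welch's two-sample t-test, two-sided).
t = (x̄_1 − x̄_2)/√(s_1²/n_1 + s_2²/n_2) = (37.77 − 44.16)/√(7.209²/14 + 3.575²/27) = -3.1234
Welch–Satterthwaite df ≈ 16.39
Two-sided p-value ≈ 0.0064
Since p ≈ 0.0064 < α = 0.1, reject H0; the data support H1.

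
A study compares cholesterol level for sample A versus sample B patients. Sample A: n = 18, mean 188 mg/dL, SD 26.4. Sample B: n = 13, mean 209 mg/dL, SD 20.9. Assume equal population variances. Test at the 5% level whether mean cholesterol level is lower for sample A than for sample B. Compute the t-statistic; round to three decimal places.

-2.377

Let group 1 = sample A, group 2 = sample B. H0: μ_1 = μ_2; H1: μ_1 < μ_2 (two-sample pooled-variance t-test, left-tailed).
s_p² = [(18−1)·26.4² + (13−1)·20.9²]/(18+13−2) = 589.312
t = (188 − 209)/√[589.312·(1/18 + 1/13)] = -2.377
df = n₁ + n₂ − 2 = 29
p-value = P(T ≤ -2.377) ≈ 0.012
Since p ≈ 0.012 < α = 0.05, reject H0; the data support H1.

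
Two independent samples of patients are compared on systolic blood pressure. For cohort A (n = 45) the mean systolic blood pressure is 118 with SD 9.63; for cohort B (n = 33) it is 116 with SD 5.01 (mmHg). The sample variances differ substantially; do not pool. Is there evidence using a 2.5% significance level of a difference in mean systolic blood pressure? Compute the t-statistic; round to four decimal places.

Let group 1 = cohort A, group 2 = cohort B. H0: μ_1 = μ_2; H1: μ_1 ≠ μ_2 (Welch's two-sample t-test, two-sided).
t = (x̄_1 − x̄_2)/√(s_1²/n_1 + s_2²/n_2) = (118 − 116)/√(9.63²/45 + 5.01²/33) = 1.1907
Welch–Satterthwaite df ≈ 69.46
Two-sided p-value ≈ 0.2378
Since p ≈ 0.2378 > α = 0.025, fail to reject H0; the evidence is not statistically significant.

1.1907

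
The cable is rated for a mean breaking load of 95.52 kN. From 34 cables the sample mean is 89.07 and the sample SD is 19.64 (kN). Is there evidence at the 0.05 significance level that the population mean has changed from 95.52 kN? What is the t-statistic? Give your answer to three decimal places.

-1.915

H0: μ = 95.52; H1: μ ≠ 95.52 (one-sample t-test, two-sided).
t = (x̄ − μ₀)/(s/√n) = (89.07 − 95.52)/(19.64/√34) = -1.915
df = n − 1 = 33
Two-sided p-value ≈ 0.0642
Since p ≈ 0.0642 > α = 0.05, fail to reject H0; the evidence is not statistically significant.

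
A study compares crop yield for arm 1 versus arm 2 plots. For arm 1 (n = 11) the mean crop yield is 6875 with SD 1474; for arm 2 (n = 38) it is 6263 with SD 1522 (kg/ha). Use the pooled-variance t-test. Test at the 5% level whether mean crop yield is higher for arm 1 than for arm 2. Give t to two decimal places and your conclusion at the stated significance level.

t = 1.18; fail to reject H0

Let group 1 = arm 1, group 2 = arm 2. H0: μ_1 = μ_2; H1: μ_1 > μ_2 (two-sample pooled-variance t-test, right-tailed).
s_p² = [(11−1)·1474² + (38−1)·1522²]/(11+38−2) = 2285890
t = (6875 − 6263)/√[2285890·(1/11 + 1/38)] = 1.18
df = n₁ + n₂ − 2 = 47
p-value = P(T ≥ 1.18) ≈ 0.122
Since p ≈ 0.122 > α = 0.05, fail to reject H0; the evidence is not statistically significant.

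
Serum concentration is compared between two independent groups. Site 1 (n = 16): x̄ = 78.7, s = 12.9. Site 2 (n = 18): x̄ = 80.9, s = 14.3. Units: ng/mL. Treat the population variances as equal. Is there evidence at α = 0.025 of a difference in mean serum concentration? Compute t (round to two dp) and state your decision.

t = -0.47; fail to reject H0

Let group 1 = site 1, group 2 = site 2. H0: μ_1 = μ_2; H1: μ_1 ≠ μ_2 (two-sample pooled-variance t-test, two-sided).
s_p² = [(16−1)·12.9² + (18−1)·14.3²]/(16+18−2) = 186.64
t = (78.7 − 80.9)/√[186.64·(1/16 + 1/18)] = -0.47
df = n₁ + n₂ − 2 = 32
Two-sided p-value ≈ 0.6425
Since p ≈ 0.6425 > α = 0.025, fail to reject H0; the evidence is not statistically significant.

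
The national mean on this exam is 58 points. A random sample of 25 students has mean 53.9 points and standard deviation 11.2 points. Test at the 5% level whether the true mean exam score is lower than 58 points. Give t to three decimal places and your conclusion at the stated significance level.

H0: μ = 58; H1: μ < 58 (one-sample t-test, left-tailed).
t = (x̄ − μ₀)/(s/√n) = (53.9 − 58)/(11.2/√25) = -1.830
df = n − 1 = 24
p-value = P(T ≤ -1.830) ≈ 0.040
Since p ≈ 0.040 < α = 0.05, reject H0; the data support H1.

t = -1.830; reject H0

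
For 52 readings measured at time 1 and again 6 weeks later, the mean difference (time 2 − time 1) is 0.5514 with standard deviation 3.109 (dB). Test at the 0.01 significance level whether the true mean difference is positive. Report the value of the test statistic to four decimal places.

1.2789

H0: μ_d = 0; H1: μ_d > 0 (paired t-test on the differences, right-tailed).
t = d̄/(s_d/√n) = 0.5514/(3.109/√52) = 1.2789
df = n − 1 = 51
p-value = P(T ≥ 1.2789) ≈ 0.1034
Since p ≈ 0.1034 > α = 0.01, fail to reject H0; the data do not provide sufficient evidence against H0.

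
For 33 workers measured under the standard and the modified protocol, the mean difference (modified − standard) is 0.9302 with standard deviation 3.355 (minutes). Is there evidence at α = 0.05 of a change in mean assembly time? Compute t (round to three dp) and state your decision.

H0: μ_d = 0; H1: μ_d ≠ 0 (paired t-test on the differences, two-sided).
t = d̄/(s_d/√n) = 0.9302/(3.355/√33) = 1.593
df = n − 1 = 32
Two-sided p-value ≈ 0.121
Since p ≈ 0.121 > α = 0.05, fail to reject H0; the evidence is not statistically significant.

t = 1.593; fail to reject H0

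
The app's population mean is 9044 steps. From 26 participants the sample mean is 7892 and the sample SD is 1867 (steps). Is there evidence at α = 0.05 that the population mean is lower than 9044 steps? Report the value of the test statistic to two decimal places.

H0: μ = 9044; H1: μ < 9044 (one-sample t-test, left-tailed).
t = (x̄ − μ₀)/(s/√n) = (7892 − 9044)/(1867/√26) = -3.15
df = n − 1 = 25
p-value = P(T ≤ -3.15) ≈ 0.0021
Since p ≈ 0.0021 < α = 0.05, reject H0; the evidence is statistically significant.

-3.15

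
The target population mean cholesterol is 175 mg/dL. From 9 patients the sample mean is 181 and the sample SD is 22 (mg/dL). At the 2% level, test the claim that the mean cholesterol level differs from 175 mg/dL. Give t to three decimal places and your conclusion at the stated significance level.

H0: μ = 175; H1: μ ≠ 175 (one-sample t-test, two-sided).
t = (x̄ − μ₀)/(s/√n) = (181 − 175)/(22/√9) = 0.818
df = n − 1 = 8
Two-sided p-value ≈ 0.437
Since p ≈ 0.437 > α = 0.02, fail to reject H0; the data do not provide sufficient evidence against H0.

t = 0.818; fail to reject H0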